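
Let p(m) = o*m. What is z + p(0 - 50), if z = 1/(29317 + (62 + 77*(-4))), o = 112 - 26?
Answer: -125005299/29071 ≈ -4300.0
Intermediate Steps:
o = 86
z = 1/29071 (z = 1/(29317 + (62 - 308)) = 1/(29317 - 246) = 1/29071 ≈ 3.4399e-5)
p(m) = 86*m
z + p(0 - 50) = 1/29071 + 86*(0 - 50) = 1/29071 + 86*(-50) = 1/29071 - 4300 = -125005299/29071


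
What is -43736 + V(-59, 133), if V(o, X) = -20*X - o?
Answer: -46337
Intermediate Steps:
V(o, X) = -o - 20*X
-43736 + V(-59, 133) = -43736 + (-1*(-59) - 20*133) = -43736 + (59 - 2660) = -43736 - 2601 = -46337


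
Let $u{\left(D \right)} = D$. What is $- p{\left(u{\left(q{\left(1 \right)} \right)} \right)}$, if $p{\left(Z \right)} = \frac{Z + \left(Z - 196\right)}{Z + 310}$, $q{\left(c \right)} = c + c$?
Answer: $\frac{8}{13} \approx 0.61539$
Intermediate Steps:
$q{\left(c \right)} = 2 c$
$p{\left(Z \right)} = \frac{-196 + 2 Z}{310 + Z}$ ($p{\left(Z \right)} = \frac{Z + \left(-196 + Z\right)}{310 + Z} = \frac{-196 + 2 Z}{310 + Z}$)
$- p{\left(u{\left(q{\left(1 \right)} \right)} \right)} = - \frac{2 \left(-98 + 2 \cdot 1\right)}{310 + 2 \cdot 1} = - \frac{2 \left(-98 + 2\right)}{310 + 2} = - \frac{2 \left(-96\right)}{312} = \left(-1\right) \left(- \frac{8}{13}\right) = \frac{8}{13}$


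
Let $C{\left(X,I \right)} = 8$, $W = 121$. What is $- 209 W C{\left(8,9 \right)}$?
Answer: $-202312$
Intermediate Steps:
$- 209 W C{\left(8,9 \right)} = \left(-209\right) 121 \cdot 8 = \left(-25289\right) 8 = -202312$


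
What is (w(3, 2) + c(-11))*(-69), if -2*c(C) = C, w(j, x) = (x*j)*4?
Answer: -4071/2 ≈ -2035.5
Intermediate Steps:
w(j, x) = 4*j*x (w(j, x) = (j*x)*4 = 4*j*x)
c(C) = -C/2
(w(3, 2) + c(-11))*(-69) = (4*3*2 - ½*(-11))*(-69) = (24 + 11/2)*(-69) = (59/2)*(-69) = -4071/2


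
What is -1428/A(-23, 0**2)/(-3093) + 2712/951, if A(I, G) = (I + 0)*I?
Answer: 493191588/172891483 ≈ 2.8526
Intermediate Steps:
A(I, G) = I**2 (A(I, G) = I*I = I**2)
-1428/A(-23, 0**2)/(-3093) + 2712/951 = -1428/((-23)**2)/(-3093) + 2712/951 = -1428/529*(-1/3093) + 2712*(1/951) = -1428*1/529*(-1/3093) + 904/317 = -1428/529*(-1/3093) + 904/317 = 476/545399 + 904/317 = 493191588/172891483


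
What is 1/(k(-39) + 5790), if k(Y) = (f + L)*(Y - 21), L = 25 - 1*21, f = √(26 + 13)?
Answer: 37/204414 + √39/511035 ≈ 0.00019323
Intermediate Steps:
f = √39 ≈ 6.2450
L = 4 (L = 25 - 21 = 4)
k(Y) = (-21 + Y)*(4 + √39) (k(Y) = (√39 + 4)*(Y - 21) = (4 + √39)*(-21 + Y) = (-21 + Y)*(4 + √39))
1/(k(-39) + 5790) = 1/((-84 - 21*√39 + 4*(-39) - 39*√39) + 5790) = 1/((-84 - 21*√39 - 156 - 39*√39) + 5790) = 1/((-240 - 60*√39) + 5790) = 1/(5550 - 60*√39)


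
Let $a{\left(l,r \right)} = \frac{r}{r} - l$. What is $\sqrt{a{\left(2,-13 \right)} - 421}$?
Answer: $i \sqrt{422} \approx 20.543 i$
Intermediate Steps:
$a{\left(l,r \right)} = 1 - l$
$\sqrt{a{\left(2,-13 \right)} - 421} = \sqrt{\left(1 - 2\right) - 421} = \sqrt{-1 - 421} = \sqrt{-422} = i \sqrt{422}$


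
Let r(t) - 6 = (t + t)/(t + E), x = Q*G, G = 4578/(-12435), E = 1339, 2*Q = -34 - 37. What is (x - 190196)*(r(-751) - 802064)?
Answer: 185887659195357341/1218630 ≈ 1.5254e+11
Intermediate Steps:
Q = -71/2 (Q = (-34 - 37)/2 = (½)*(-71) = -71/2 ≈ -35.500)
G = -1526/4145 (G = 4578*(-1/12435) = -1526/4145 ≈ -0.36815)
x = 54173/4145 (x = -71/2*(-1526/4145) = 54173/4145 ≈ 13.069)
r(t) = 6 + 2*t/(1339 + t) (r(t) = 6 + (t + t)/(t + 1339) = 6 + (2*t)/(1339 + t) = 6 + 2*t/(1339 + t))
(x - 190196)*(r(-751) - 802064) = (54173/4145 - 190196)*(2*(4017 + 4*(-751))/(1339 - 751) - 802064) = -788308247*(2*(4017 - 3004)/588 - 802064)/4145 = -788308247*(2*(1/588)*1013 - 802064)/4145 = -788308247*(1013/294 - 802064)/4145 = -788308247/4145*(-235805803/294) = 185887659195357341/1218630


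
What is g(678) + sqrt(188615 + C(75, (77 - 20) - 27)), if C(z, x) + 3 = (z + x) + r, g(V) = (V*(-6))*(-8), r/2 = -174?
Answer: 32544 + sqrt(188369) ≈ 32978.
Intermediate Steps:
r = -348 (r = 2*(-174) = -348)
g(V) = 48*V (g(V) = -6*V*(-8) = 48*V)
C(z, x) = -351 + x + z (C(z, x) = -3 + ((z + x) - 348) = -3 + ((x + z) - 348) = -3 + (-348 + x + z) = -351 + x + z)
g(678) + sqrt(188615 + C(75, (77 - 20) - 27)) = 48*678 + sqrt(188615 + (-351 + ((77 - 20) - 27) + 75)) = 32544 + sqrt(188615 + (-351 + (57 - 27) + 75)) = 32544 + sqrt(188615 + (-351 + 30 + 75)) = 32544 + sqrt(188615 - 246) = 32544 + sqrt(188369)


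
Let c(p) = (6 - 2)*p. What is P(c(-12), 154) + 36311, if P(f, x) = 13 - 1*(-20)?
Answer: 36344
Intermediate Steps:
c(p) = 4*p
P(f, x) = 33 (P(f, x) = 13 + 20 = 33)
P(c(-12), 154) + 36311 = 33 + 36311 = 36344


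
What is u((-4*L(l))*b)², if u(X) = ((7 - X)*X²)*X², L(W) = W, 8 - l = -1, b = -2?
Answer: 3051312475904409600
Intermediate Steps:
l = 9 (l = 8 - 1*(-1) = 8 + 1 = 9)
u(X) = X⁴*(7 - X) (u(X) = (X²*(7 - X))*X² = X⁴*(7 - X))
u((-4*L(l))*b)² = ((-4*9*(-2))⁴*(7 - (-4*9)*(-2)))² = ((-36*(-2))⁴*(7 - (-36)*(-2)))² = (72⁴*(7 - 1*72))² = (26873856*(7 - 72))² = (26873856*(-65))² = (-1746800640)² = 3051312475904409600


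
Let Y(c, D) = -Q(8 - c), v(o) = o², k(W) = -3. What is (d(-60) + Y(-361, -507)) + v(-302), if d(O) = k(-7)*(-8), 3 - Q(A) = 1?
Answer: 91226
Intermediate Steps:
Q(A) = 2 (Q(A) = 3 - 1*1 = 3 - 1 = 2)
Y(c, D) = -2 (Y(c, D) = -1*2 = -2)
d(O) = 24 (d(O) = -3*(-8) = 24)
(d(-60) + Y(-361, -507)) + v(-302) = (24 - 2) + (-302)² = 22 + 91204 = 91226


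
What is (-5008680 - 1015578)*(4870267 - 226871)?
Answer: -27973015500168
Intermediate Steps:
(-5008680 - 1015578)*(4870267 - 226871) = -6024258*4643396 = -27973015500168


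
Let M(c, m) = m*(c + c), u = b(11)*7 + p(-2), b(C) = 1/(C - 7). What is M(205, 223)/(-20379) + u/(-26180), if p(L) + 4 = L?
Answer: -563188421/125534640 ≈ -4.4863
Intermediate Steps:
p(L) = -4 + L
b(C) = 1/(-7 + C)
u = -17/4 (u = 7/(-7 + 11) + (-4 - 2) = 7/4 - 6 = -17/4 ≈ -4.2500)
M(c, m) = 2*c*m (M(c, m) = m*(2*c) = 2*c*m)
M(205, 223)/(-20379) + u/(-26180) = (2*205*223)/(-20379) - 17/4/(-26180) = 91430*(-1/20379) - 17/4*(-1/26180) = -91430/20379 + 1/6160 = -563188421/125534640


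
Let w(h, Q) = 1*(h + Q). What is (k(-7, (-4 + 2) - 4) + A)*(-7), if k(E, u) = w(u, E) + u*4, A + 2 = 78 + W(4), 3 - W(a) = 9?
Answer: -231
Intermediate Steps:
W(a) = -6 (W(a) = 3 - 1*9 = 3 - 9 = -6)
A = 70 (A = -2 + (78 - 6) = -2 + 72 = 70)
w(h, Q) = Q + h (w(h, Q) = 1*(Q + h) = Q + h)
k(E, u) = E + 5*u (k(E, u) = (E + u) + u*4 = (E + u) + 4*u = E + 5*u)
(k(-7, (-4 + 2) - 4) + A)*(-7) = ((-7 + 5*((-4 + 2) - 4)) + 70)*(-7) = ((-7 + 5*(-2 - 4)) + 70)*(-7) = ((-7 + 5*(-6)) + 70)*(-7) = ((-7 - 30) + 70)*(-7) = (-37 + 70)*(-7) = 33*(-7) = -231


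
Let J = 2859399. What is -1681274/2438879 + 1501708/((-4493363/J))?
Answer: -10472510942876599930/10958768660077 ≈ -9.5563e+5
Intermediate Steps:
-1681274/2438879 + 1501708/((-4493363/J)) = -1681274/2438879 + 1501708/((-4493363/2859399)) = -1681274*1/2438879 + 1501708/((-4493363*1/2859399)) = -1681274/2438879 + 1501708/(-4493363/2859399) = -1681274/2438879 + 1501708*(-2859399/4493363) = -1681274/2438879 - 4293982353492/4493363 = -10472510942876599930/10958768660077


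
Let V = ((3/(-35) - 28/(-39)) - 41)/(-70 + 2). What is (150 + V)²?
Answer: 48846833880601/2153888100 ≈ 22678.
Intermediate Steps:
V = 27551/46410 (V = ((3*(-1/35) - 28*(-1/39)) - 41)/(-68) = ((-3/35 + 28/39) - 41)*(-1/68) = (863/1365 - 41)*(-1/68) = -55102/1365*(-1/68) = 27551/46410 ≈ 0.59364)
(150 + V)² = (150 + 27551/46410)² = (6989051/46410)² = 48846833880601/2153888100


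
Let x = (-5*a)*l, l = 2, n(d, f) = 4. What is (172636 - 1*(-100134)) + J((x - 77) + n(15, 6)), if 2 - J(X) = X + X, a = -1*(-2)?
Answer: 272958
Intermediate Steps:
a = 2
x = -20 (x = -5*2*2 = -10*2 = -20)
J(X) = 2 - 2*X (J(X) = 2 - (X + X) = 2 - 2*X)
(172636 - 1*(-100134)) + J((x - 77) + n(15, 6)) = (172636 - 1*(-100134)) + (2 - 2*((-20 - 77) + 4)) = (172636 + 100134) + (2 - 2*(-97 + 4)) = 272770 + (2 - 2*(-93)) = 272770 + (2 + 186) = 272770 + 188 = 272958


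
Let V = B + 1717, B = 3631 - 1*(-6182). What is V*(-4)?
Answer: -46120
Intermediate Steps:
B = 9813 (B = 3631 + 6182 = 9813)
V = 11530 (V = 9813 + 1717 = 11530)
V*(-4) = 11530*(-4) = -46120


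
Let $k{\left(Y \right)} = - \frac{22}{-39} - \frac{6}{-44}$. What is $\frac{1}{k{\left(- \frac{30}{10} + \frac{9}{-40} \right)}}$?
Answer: $\frac{858}{601} \approx 1.4276$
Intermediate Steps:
$k{\left(Y \right)} = \frac{601}{858}$ ($k{\left(Y \right)} = \left(-22\right) \left(- \frac{1}{39}\right) - - \frac{3}{22} = \frac{22}{39} + \frac{3}{22} = \frac{601}{858}$)
$\frac{1}{k{\left(- \frac{30}{10} + \frac{9}{-40} \right)}} = \frac{1}{\frac{601}{858}} = \frac{858}{601}$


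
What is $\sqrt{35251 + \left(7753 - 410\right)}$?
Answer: $\sqrt{42594} \approx 206.38$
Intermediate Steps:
$\sqrt{35251 + \left(7753 - 410\right)} = \sqrt{35251 + 7343} = \sqrt{42594}$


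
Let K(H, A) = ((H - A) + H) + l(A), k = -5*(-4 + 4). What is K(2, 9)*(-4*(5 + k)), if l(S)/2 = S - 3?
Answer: -140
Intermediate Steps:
k = 0 (k = -5*0 = 0)
l(S) = -6 + 2*S (l(S) = 2*(S - 3) = 2*(-3 + S) = -6 + 2*S)
K(H, A) = -6 + A + 2*H (K(H, A) = ((H - A) + H) + (-6 + 2*A) = (-A + 2*H) + (-6 + 2*A) = -6 + A + 2*H)
K(2, 9)*(-4*(5 + k)) = (-6 + 9 + 2*2)*(-4*(5 + 0)) = (-6 + 9 + 4)*(-4*5) = 7*(-20) = -140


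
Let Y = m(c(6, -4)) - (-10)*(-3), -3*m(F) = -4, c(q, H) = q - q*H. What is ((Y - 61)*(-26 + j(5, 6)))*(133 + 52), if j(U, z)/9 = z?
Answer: -1393420/3 ≈ -4.6447e+5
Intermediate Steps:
j(U, z) = 9*z
c(q, H) = q - H*q
m(F) = 4/3 (m(F) = -1/3*(-4) = 4/3)
Y = -86/3 (Y = 4/3 - (-10)*(-3) = 4/3 - 5*6 = 4/3 - 30 = -86/3 ≈ -28.667)
((Y - 61)*(-26 + j(5, 6)))*(133 + 52) = ((-86/3 - 61)*(-26 + 9*6))*(133 + 52) = -269*(-26 + 54)/3*185 = -269/3*28*185 = -7532/3*185 = -1393420/3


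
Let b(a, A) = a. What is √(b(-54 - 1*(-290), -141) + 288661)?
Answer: √288897 ≈ 537.49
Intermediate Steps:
√(b(-54 - 1*(-290), -141) + 288661) = √((-54 - 1*(-290)) + 288661) = √((-54 + 290) + 288661) = √(236 + 288661) = √288897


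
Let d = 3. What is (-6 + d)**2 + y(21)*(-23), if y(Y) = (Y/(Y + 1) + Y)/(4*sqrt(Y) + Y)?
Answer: -10119/110 + 1058*sqrt(21)/55 ≈ -3.8388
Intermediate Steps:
y(Y) = (Y + Y/(1 + Y))/(Y + 4*sqrt(Y)) (y(Y) = (Y/(1 + Y) + Y)/(Y + 4*sqrt(Y)) = (Y + Y/(1 + Y))/(Y + 4*sqrt(Y)))
(-6 + d)**2 + y(21)*(-23) = (-6 + 3)**2 + (21*(2 + 21)/(21 + 21**2 + 4*sqrt(21) + 4*21**(3/2)))*(-23) = (-3)**2 + (21*23/(21 + 441 + 4*sqrt(21) + 4*(21*sqrt(21))))*(-23) = 9 + (21*23/(21 + 441 + 4*sqrt(21) + 84*sqrt(21)))*(-23) = 9 + (21*23/(462 + 88*sqrt(21)))*(-23) = 9 + (483/(462 + 88*sqrt(21)))*(-23) = 9 - 11109/(462 + 88*sqrt(21))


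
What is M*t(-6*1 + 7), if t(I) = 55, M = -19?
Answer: -1045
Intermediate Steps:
M*t(-6*1 + 7) = -19*55 = -1045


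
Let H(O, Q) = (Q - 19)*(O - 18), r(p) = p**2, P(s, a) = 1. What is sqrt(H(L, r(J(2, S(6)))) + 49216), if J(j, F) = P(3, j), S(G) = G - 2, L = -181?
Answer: sqrt(52798) ≈ 229.78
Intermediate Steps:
S(G) = -2 + G
J(j, F) = 1
H(O, Q) = (-19 + Q)*(-18 + O)
sqrt(H(L, r(J(2, S(6)))) + 49216) = sqrt((342 - 19*(-181) - 18*1**2 - 181*1**2) + 49216) = sqrt((342 + 3439 - 18*1 - 181*1) + 49216) = sqrt((342 + 3439 - 18 - 181) + 49216) = sqrt(3582 + 49216) = sqrt(52798)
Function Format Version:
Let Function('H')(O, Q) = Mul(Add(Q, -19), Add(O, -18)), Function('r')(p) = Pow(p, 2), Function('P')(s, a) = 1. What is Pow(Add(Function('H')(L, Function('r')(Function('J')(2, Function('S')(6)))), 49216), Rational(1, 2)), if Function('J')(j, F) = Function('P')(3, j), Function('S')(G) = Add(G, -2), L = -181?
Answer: Pow(52798, Rational(1, 2)) ≈ 229.78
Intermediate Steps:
Function('S')(G) = Add(-2, G)
Function('J')(j, F) = 1
Function('H')(O, Q) = Mul(Add(-19, Q), Add(-18, O))
Pow(Add(Function('H')(L, Function('r')(Function('J')(2, Function('S')(6)))), 49216), Rational(1, 2)) = Pow(Add(Add(342, Mul(-19, -181), Mul(-18, Pow(1, 2)), Mul(-181, Pow(1, 2))), 49216), Rational(1, 2)) = Pow(Add(Add(342, 3439, Mul(-18, 1), Mul(-181, 1)), 49216), Rational(1, 2)) = Pow(Add(Add(342, 3439, -18, -181), 49216), Rational(1, 2)) = Pow(Add(3582, 49216), Rational(1, 2)) = Pow(52798, Rational(1, 2))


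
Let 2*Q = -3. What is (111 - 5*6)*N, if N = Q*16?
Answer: -1944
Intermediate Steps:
Q = -3/2 (Q = (½)*(-3) = -3/2 ≈ -1.5000)
N = -24 (N = -3/2*16 = -24)
(111 - 5*6)*N = (111 - 5*6)*(-24) = (111 - 30)*(-24) = 81*(-24) = -1944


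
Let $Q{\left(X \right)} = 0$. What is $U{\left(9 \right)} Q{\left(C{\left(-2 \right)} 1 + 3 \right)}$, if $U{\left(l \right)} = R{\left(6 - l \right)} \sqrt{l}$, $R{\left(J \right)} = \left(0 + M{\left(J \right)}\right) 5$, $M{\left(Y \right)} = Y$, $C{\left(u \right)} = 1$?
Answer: $0$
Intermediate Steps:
$R{\left(J \right)} = 5 J$ ($R{\left(J \right)} = \left(0 + J\right) 5 = J 5 = 5 J$)
$U{\left(l \right)} = \sqrt{l} \left(30 - 5 l\right)$ ($U{\left(l \right)} = 5 \left(6 - l\right) \sqrt{l} = \left(30 - 5 l\right) \sqrt{l} = \sqrt{l} \left(30 - 5 l\right)$)
$U{\left(9 \right)} Q{\left(C{\left(-2 \right)} 1 + 3 \right)} = 5 \sqrt{9} \left(6 - 9\right) 0 = 5 \cdot 3 \left(6 - 9\right) 0 = 5 \cdot 3 \left(-3\right) 0 = \left(-45\right) 0 = 0$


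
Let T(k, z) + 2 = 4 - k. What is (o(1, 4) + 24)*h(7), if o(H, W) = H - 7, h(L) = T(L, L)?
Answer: -90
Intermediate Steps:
T(k, z) = 2 - k (T(k, z) = -2 + (4 - k) = 2 - k)
h(L) = 2 - L
o(H, W) = -7 + H
(o(1, 4) + 24)*h(7) = ((-7 + 1) + 24)*(2 - 1*7) = (-6 + 24)*(2 - 7) = 18*(-5) = -90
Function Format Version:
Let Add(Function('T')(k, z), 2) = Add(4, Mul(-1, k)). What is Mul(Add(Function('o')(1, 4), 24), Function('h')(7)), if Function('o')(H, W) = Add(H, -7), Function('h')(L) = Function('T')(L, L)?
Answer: -90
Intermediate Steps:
Function('T')(k, z) = Add(2, Mul(-1, k)) (Function('T')(k, z) = Add(-2, Add(4, Mul(-1, k))) = Add(2, Mul(-1, k)))
Function('h')(L) = Add(2, Mul(-1, L))
Function('o')(H, W) = Add(-7, H)
Mul(Add(Function('o')(1, 4), 24), Function('h')(7)) = Mul(Add(Add(-7, 1), 24), Add(2, Mul(-1, 7))) = Mul(Add(-6, 24), Add(2, -7)) = Mul(18, -5) = -90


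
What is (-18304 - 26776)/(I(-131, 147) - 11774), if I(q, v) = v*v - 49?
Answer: -3220/699 ≈ -4.6066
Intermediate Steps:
I(q, v) = -49 + v² (I(q, v) = v² - 49 = -49 + v²)
(-18304 - 26776)/(I(-131, 147) - 11774) = (-18304 - 26776)/((-49 + 147²) - 11774) = -45080/((-49 + 21609) - 11774) = -45080/(21560 - 11774) = -45080/9786 = -45080*1/9786 = -3220/699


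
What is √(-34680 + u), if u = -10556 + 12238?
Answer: I*√32998 ≈ 181.65*I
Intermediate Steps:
u = 1682
√(-34680 + u) = √(-34680 + 1682) = √(-32998) = I*√32998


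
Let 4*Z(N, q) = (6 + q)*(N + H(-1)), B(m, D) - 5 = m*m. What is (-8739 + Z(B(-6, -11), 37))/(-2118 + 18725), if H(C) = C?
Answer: -8309/16607 ≈ -0.50033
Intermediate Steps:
B(m, D) = 5 + m**2 (B(m, D) = 5 + m*m = 5 + m**2)
Z(N, q) = (-1 + N)*(6 + q)/4 (Z(N, q) = ((6 + q)*(N - 1))/4 = ((6 + q)*(-1 + N))/4 = ((-1 + N)*(6 + q))/4 = (-1 + N)*(6 + q)/4)
(-8739 + Z(B(-6, -11), 37))/(-2118 + 18725) = (-8739 + (-3/2 - 1/4*37 + 3*(5 + (-6)**2)/2 + (1/4)*(5 + (-6)**2)*37))/(-2118 + 18725) = (-8739 + (-3/2 - 37/4 + 3*(5 + 36)/2 + (1/4)*(5 + 36)*37))/16607 = (-8739 + (-3/2 - 37/4 + (3/2)*41 + (1/4)*41*37))*(1/16607) = (-8739 + (-3/2 - 37/4 + 123/2 + 1517/4))*(1/16607) = (-8739 + 430)*(1/16607) = -8309*1/16607 = -8309/16607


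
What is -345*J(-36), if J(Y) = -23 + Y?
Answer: 20355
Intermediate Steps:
-345*J(-36) = -345*(-23 - 36) = -345*(-59) = 20355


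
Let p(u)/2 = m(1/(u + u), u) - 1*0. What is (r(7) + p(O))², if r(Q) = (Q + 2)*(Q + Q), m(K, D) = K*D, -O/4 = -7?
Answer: 16129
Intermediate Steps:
O = 28 (O = -4*(-7) = 28)
m(K, D) = D*K
r(Q) = 2*Q*(2 + Q) (r(Q) = (2 + Q)*(2*Q) = 2*Q*(2 + Q))
p(u) = 1 (p(u) = 2*(u/(u + u) - 1*0) = 2*(u/((2*u)) + 0) = 2*(u*(1/(2*u)) + 0) = 2*(½ + 0) = 2*(½) = 1)
(r(7) + p(O))² = (2*7*(2 + 7) + 1)² = (2*7*9 + 1)² = (126 + 1)² = 127² = 16129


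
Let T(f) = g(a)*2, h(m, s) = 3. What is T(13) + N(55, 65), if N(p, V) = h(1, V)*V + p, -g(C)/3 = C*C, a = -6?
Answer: 34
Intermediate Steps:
g(C) = -3*C² (g(C) = -3*C*C = -3*C²)
T(f) = -216 (T(f) = -3*(-6)²*2 = -3*36*2 = -108*2 = -216)
N(p, V) = p + 3*V (N(p, V) = 3*V + p = p + 3*V)
T(13) + N(55, 65) = -216 + (55 + 3*65) = -216 + (55 + 195) = -216 + 250 = 34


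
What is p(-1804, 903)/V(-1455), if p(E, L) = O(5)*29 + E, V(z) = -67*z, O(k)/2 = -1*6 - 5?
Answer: -814/32495 ≈ -0.025050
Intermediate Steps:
O(k) = -22 (O(k) = 2*(-1*6 - 5) = 2*(-6 - 5) = 2*(-11) = -22)
p(E, L) = -638 + E (p(E, L) = -22*29 + E = -638 + E)
p(-1804, 903)/V(-1455) = (-638 - 1804)/((-67*(-1455))) = -2442/97485 = -2442*1/97485 = -814/32495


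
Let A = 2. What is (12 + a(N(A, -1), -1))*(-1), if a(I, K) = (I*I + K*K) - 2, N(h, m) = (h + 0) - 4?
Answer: -15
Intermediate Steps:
N(h, m) = -4 + h (N(h, m) = h - 4 = -4 + h)
a(I, K) = -2 + I**2 + K**2 (a(I, K) = (I**2 + K**2) - 2 = -2 + I**2 + K**2)
(12 + a(N(A, -1), -1))*(-1) = (12 + (-2 + (-4 + 2)**2 + (-1)**2))*(-1) = (12 + (-2 + (-2)**2 + 1))*(-1) = (12 + (-2 + 4 + 1))*(-1) = (12 + 3)*(-1) = 15*(-1) = -15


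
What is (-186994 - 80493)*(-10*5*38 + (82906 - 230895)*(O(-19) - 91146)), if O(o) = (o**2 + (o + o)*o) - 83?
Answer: -3568440949156578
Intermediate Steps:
O(o) = -83 + 3*o**2 (O(o) = (o**2 + (2*o)*o) - 83 = (o**2 + 2*o**2) - 83 = 3*o**2 - 83 = -83 + 3*o**2)
(-186994 - 80493)*(-10*5*38 + (82906 - 230895)*(O(-19) - 91146)) = (-186994 - 80493)*(-10*5*38 + (82906 - 230895)*((-83 + 3*(-19)**2) - 91146)) = -267487*(-50*38 - 147989*((-83 + 3*361) - 91146)) = -267487*(-1900 - 147989*((-83 + 1083) - 91146)) = -267487*(-1900 - 147989*(1000 - 91146)) = -267487*(-1900 - 147989*(-90146)) = -267487*(-1900 + 13340616394) = -267487*13340614494 = -3568440949156578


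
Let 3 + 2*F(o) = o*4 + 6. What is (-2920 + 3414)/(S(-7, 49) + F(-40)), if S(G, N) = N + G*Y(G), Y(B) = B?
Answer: 76/3 ≈ 25.333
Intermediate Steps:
F(o) = 3/2 + 2*o (F(o) = -3/2 + (o*4 + 6)/2 = -3/2 + (4*o + 6)/2 = -3/2 + (6 + 4*o)/2 = -3/2 + (3 + 2*o) = 3/2 + 2*o)
S(G, N) = N + G² (S(G, N) = N + G*G = N + G²)
(-2920 + 3414)/(S(-7, 49) + F(-40)) = (-2920 + 3414)/((49 + (-7)²) + (3/2 + 2*(-40))) = 494/((49 + 49) + (3/2 - 80)) = 494/(98 - 157/2) = 494/(39/2) = 494*(2/39) = 76/3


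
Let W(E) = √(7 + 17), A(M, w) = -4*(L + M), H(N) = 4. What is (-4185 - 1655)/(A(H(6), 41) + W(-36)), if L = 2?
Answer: 5840/23 + 1460*√6/69 ≈ 305.74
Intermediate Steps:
A(M, w) = -8 - 4*M (A(M, w) = -4*(2 + M) = -8 - 4*M)
W(E) = 2*√6 (W(E) = √24 = 2*√6)
(-4185 - 1655)/(A(H(6), 41) + W(-36)) = (-4185 - 1655)/((-8 - 4*4) + 2*√6) = -5840/((-8 - 16) + 2*√6) = -5840/(-24 + 2*√6)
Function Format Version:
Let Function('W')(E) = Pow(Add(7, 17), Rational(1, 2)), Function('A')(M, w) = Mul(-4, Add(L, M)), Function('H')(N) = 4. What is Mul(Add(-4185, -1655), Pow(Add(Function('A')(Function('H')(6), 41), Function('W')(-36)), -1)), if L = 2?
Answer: Add(Rational(5840, 23), Mul(Rational(1460, 69), Pow(6, Rational(1, 2)))) ≈ 305.74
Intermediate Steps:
Function('A')(M, w) = Add(-8, Mul(-4, M)) (Function('A')(M, w) = Mul(-4, Add(2, M)) = Add(-8, Mul(-4, M)))
Function('W')(E) = Mul(2, Pow(6, Rational(1, 2))) (Function('W')(E) = Pow(24, Rational(1, 2)) = Mul(2, Pow(6, Rational(1, 2))))
Mul(Add(-4185, -1655), Pow(Add(Function('A')(Function('H')(6), 41), Function('W')(-36)), -1)) = Mul(Add(-4185, -1655), Pow(Add(Add(-8, Mul(-4, 4)), Mul(2, Pow(6, Rational(1, 2)))), -1)) = Mul(-5840, Pow(Add(Add(-8, -16), Mul(2, Pow(6, Rational(1, 2)))), -1)) = Mul(-5840, Pow(Add(-24, Mul(2, Pow(6, Rational(1, 2)))), -1))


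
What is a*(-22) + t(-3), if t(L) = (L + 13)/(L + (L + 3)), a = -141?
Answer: 9296/3 ≈ 3098.7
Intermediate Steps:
t(L) = (13 + L)/(3 + 2*L) (t(L) = (13 + L)/(L + (3 + L)) = (13 + L)/(3 + 2*L))
a*(-22) + t(-3) = -141*(-22) + (13 - 3)/(3 + 2*(-3)) = 3102 + 10/(3 - 6) = 3102 + 10/(-3) = 3102 - ⅓*10 = 3102 - 10/3 = 9296/3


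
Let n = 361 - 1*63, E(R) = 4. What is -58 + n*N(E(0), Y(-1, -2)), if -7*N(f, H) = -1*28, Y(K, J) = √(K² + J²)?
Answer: 1134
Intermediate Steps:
Y(K, J) = √(J² + K²)
N(f, H) = 4 (N(f, H) = -(-1)*28/7 = -⅐*(-28) = 4)
n = 298 (n = 361 - 63 = 298)
-58 + n*N(E(0), Y(-1, -2)) = -58 + 298*4 = -58 + 1192 = 1134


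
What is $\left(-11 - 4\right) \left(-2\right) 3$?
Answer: $90$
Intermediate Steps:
$\left(-11 - 4\right) \left(-2\right) 3 = \left(-15\right) \left(-2\right) 3 = 30 \cdot 3 = 90$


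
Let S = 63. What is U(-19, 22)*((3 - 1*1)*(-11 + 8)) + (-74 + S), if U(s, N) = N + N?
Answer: -275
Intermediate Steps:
U(s, N) = 2*N
U(-19, 22)*((3 - 1*1)*(-11 + 8)) + (-74 + S) = (2*22)*((3 - 1*1)*(-11 + 8)) + (-74 + 63) = 44*((3 - 1)*(-3)) - 11 = 44*(2*(-3)) - 11 = 44*(-6) - 11 = -264 - 11 = -275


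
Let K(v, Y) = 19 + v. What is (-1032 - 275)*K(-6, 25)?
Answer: -16991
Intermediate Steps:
(-1032 - 275)*K(-6, 25) = (-1032 - 275)*(19 - 6) = -1307*13 = -16991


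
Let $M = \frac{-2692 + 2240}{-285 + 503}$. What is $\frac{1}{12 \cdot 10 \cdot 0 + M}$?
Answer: $- \frac{109}{226} \approx -0.4823$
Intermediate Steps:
$M = - \frac{226}{109}$ ($M = - \frac{452}{218} = \left(-452\right) \frac{1}{218} = - \frac{226}{109} \approx -2.0734$)
$\frac{1}{12 \cdot 10 \cdot 0 + M} = \frac{1}{12 \cdot 10 \cdot 0 - \frac{226}{109}} = \frac{1}{120 \cdot 0 - \frac{226}{109}} = \frac{1}{0 - \frac{226}{109}} = \frac{1}{- \frac{226}{109}} = - \frac{109}{226}$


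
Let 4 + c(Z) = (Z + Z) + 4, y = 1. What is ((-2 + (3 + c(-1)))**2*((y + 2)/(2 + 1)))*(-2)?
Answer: -2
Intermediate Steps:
c(Z) = 2*Z (c(Z) = -4 + ((Z + Z) + 4) = -4 + (2*Z + 4) = -4 + (4 + 2*Z) = 2*Z)
((-2 + (3 + c(-1)))**2*((y + 2)/(2 + 1)))*(-2) = ((-2 + (3 + 2*(-1)))**2*((1 + 2)/(2 + 1)))*(-2) = ((-2 + (3 - 2))**2*(3/3))*(-2) = ((-2 + 1)**2*(3*(1/3)))*(-2) = ((-1)**2*1)*(-2) = (1*1)*(-2) = 1*(-2) = -2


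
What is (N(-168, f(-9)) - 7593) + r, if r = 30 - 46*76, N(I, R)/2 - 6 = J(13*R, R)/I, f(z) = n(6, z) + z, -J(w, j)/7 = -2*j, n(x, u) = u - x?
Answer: -11043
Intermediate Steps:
J(w, j) = 14*j (J(w, j) = -(-14)*j = 14*j)
f(z) = -6 + 2*z (f(z) = (z - 1*6) + z = (z - 6) + z = (-6 + z) + z = -6 + 2*z)
N(I, R) = 12 + 28*R/I (N(I, R) = 12 + 2*((14*R)/I) = 12 + 2*(14*R/I) = 12 + 28*R/I)
r = -3466 (r = 30 - 3496 = -3466)
(N(-168, f(-9)) - 7593) + r = ((12 + 28*(-6 + 2*(-9))/(-168)) - 7593) - 3466 = ((12 + 28*(-6 - 18)*(-1/168)) - 7593) - 3466 = ((12 + 28*(-24)*(-1/168)) - 7593) - 3466 = ((12 + 4) - 7593) - 3466 = (16 - 7593) - 3466 = -7577 - 3466 = -11043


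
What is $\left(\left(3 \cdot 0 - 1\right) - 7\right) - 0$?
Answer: $-8$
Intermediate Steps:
$\left(\left(3 \cdot 0 - 1\right) - 7\right) - 0 = \left(\left(0 - 1\right) - 7\right) + 0 = \left(-1 - 7\right) + 0 = -8 + 0 = -8$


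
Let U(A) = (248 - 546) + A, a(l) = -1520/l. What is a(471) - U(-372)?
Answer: 314050/471 ≈ 666.77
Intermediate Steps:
U(A) = -298 + A
a(471) - U(-372) = -1520/471 - (-298 - 372) = -1520*1/471 - 1*(-670) = -1520/471 + 670 = 314050/471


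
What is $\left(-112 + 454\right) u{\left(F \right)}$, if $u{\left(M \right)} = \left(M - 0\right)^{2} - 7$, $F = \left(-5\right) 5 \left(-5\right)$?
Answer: $5341356$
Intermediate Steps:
$F = 125$ ($F = \left(-25\right) \left(-5\right) = 125$)
$u{\left(M \right)} = -7 + M^{2}$ ($u{\left(M \right)} = \left(M + 0\right)^{2} - 7 = M^{2} - 7 = -7 + M^{2}$)
$\left(-112 + 454\right) u{\left(F \right)} = \left(-112 + 454\right) \left(-7 + 125^{2}\right) = 342 \left(-7 + 15625\right) = 342 \cdot 15618 = 5341356$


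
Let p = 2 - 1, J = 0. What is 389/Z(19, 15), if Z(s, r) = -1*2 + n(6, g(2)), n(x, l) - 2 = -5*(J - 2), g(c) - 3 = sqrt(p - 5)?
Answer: 389/10 ≈ 38.900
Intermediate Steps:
p = 1
g(c) = 3 + 2*I (g(c) = 3 + sqrt(1 - 5) = 3 + sqrt(-4) = 3 + 2*I)
n(x, l) = 12 (n(x, l) = 2 - 5*(0 - 2) = 2 - 5*(-2) = 2 + 10 = 12)
Z(s, r) = 10 (Z(s, r) = -1*2 + 12 = -2 + 12 = 10)
389/Z(19, 15) = 389/10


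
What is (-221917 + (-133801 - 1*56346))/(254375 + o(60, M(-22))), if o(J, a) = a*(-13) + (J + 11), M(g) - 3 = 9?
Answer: -206032/127145 ≈ -1.6204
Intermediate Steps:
M(g) = 12 (M(g) = 3 + 9 = 12)
o(J, a) = 11 + J - 13*a (o(J, a) = -13*a + (11 + J) = 11 + J - 13*a)
(-221917 + (-133801 - 1*56346))/(254375 + o(60, M(-22))) = (-221917 + (-133801 - 1*56346))/(254375 + (11 + 60 - 13*12)) = (-221917 + (-133801 - 56346))/(254375 + (11 + 60 - 156)) = (-221917 - 190147)/(254375 - 85) = -412064/254290 = -412064*1/254290 = -206032/127145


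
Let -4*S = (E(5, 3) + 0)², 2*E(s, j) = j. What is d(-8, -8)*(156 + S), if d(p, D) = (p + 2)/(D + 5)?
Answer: 2487/8 ≈ 310.88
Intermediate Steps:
E(s, j) = j/2
S = -9/16 (S = -((½)*3 + 0)²/4 = -(3/2 + 0)²/4 = -(3/2)²/4 = -¼*9/4 = -9/16 ≈ -0.56250)
d(p, D) = (2 + p)/(5 + D)
d(-8, -8)*(156 + S) = ((2 - 8)/(5 - 8))*(156 - 9/16) = (-6/(-3))*(2487/16) = -⅓*(-6)*(2487/16) = 2*(2487/16) = 2487/8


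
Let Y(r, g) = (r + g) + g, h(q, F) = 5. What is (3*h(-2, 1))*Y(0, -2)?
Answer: -60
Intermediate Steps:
Y(r, g) = r + 2*g (Y(r, g) = (g + r) + g = r + 2*g)
(3*h(-2, 1))*Y(0, -2) = (3*5)*(0 + 2*(-2)) = 15*(0 - 4) = 15*(-4) = -60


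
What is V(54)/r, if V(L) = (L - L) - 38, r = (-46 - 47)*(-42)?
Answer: -19/1953 ≈ -0.0097286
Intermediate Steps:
r = 3906 (r = -93*(-42) = 3906)
V(L) = -38 (V(L) = 0 - 38 = -38)
V(54)/r = -38/3906 = -38*1/3906 = -19/1953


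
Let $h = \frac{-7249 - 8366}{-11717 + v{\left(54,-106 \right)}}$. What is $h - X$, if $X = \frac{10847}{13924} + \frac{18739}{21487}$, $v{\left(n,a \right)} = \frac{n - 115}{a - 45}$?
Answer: $- \frac{84267302203665}{264659937939764} \approx -0.3184$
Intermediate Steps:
$v{\left(n,a \right)} = \frac{-115 + n}{-45 + a}$ ($v{\left(n,a \right)} = \frac{n - 115}{-45 + a} = \frac{-115 + n}{-45 + a}$)
$h = \frac{2357865}{1769206}$ ($h = \frac{-7249 - 8366}{-11717 + \frac{-115 + 54}{-45 - 106}} = - \frac{15615}{-11717 + \frac{1}{-151} \left(-61\right)} = - \frac{15615}{-11717 - - \frac{61}{151}} = - \frac{15615}{-11717 + \frac{61}{151}} = - \frac{15615}{- \frac{1769206}{151}} = \left(-15615\right) \left(- \frac{151}{1769206}\right) = \frac{2357865}{1769206} \approx 1.3327$)
$X = \frac{493991325}{299184988}$ ($X = 10847 \cdot \frac{1}{13924} + 18739 \cdot \frac{1}{21487} = \frac{10847}{13924} + \frac{18739}{21487} = \frac{493991325}{299184988} \approx 1.6511$)
$h - X = \frac{2357865}{1769206} - \frac{493991325}{299184988} = - \frac{84267302203665}{264659937939764}$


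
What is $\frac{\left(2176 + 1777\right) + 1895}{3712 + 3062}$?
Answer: $\frac{2924}{3387} \approx 0.8633$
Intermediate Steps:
$\frac{\left(2176 + 1777\right) + 1895}{3712 + 3062} = \frac{3953 + 1895}{6774} = 5848 \cdot \frac{1}{6774} = \frac{2924}{3387}$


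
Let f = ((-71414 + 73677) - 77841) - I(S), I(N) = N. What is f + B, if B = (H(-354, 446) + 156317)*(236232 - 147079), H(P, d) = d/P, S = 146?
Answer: 2466661637410/177 ≈ 1.3936e+10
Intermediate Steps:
f = -75724 (f = ((-71414 + 73677) - 77841) - 1*146 = (2263 - 77841) - 146 = -75578 - 146 = -75724)
B = 2466675040558/177 (B = (446/(-354) + 156317)*(236232 - 147079) = (446*(-1/354) + 156317)*89153 = (-223/177 + 156317)*89153 = (27667886/177)*89153 = 2466675040558/177 ≈ 1.3936e+10)
f + B = -75724 + 2466675040558/177 = 2466661637410/177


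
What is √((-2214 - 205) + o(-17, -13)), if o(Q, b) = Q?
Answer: 2*I*√609 ≈ 49.356*I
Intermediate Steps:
√((-2214 - 205) + o(-17, -13)) = √((-2214 - 205) - 17) = √(-2419 - 17) = √(-2436) = 2*I*√609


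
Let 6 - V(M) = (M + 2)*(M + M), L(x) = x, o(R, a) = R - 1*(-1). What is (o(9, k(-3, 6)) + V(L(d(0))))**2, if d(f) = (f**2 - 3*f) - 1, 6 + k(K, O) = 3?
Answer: 324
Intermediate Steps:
k(K, O) = -3 (k(K, O) = -6 + 3 = -3)
d(f) = -1 + f**2 - 3*f
o(R, a) = 1 + R (o(R, a) = R + 1 = 1 + R)
V(M) = 6 - 2*M*(2 + M) (V(M) = 6 - (M + 2)*(M + M) = 6 - (2 + M)*2*M = 6 - 2*M*(2 + M))
(o(9, k(-3, 6)) + V(L(d(0))))**2 = ((1 + 9) + (6 - 4*(-1 + 0**2 - 3*0) - 2*(-1 + 0**2 - 3*0)**2))**2 = (10 + (6 - 4*(-1 + 0 + 0) - 2*(-1 + 0 + 0)**2))**2 = (10 + (6 - 4*(-1) - 2*(-1)**2))**2 = (10 + (6 + 4 - 2*1))**2 = (10 + (6 + 4 - 2))**2 = (10 + 8)**2 = 18**2 = 324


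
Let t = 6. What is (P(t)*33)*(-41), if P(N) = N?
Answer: -8118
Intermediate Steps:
(P(t)*33)*(-41) = (6*33)*(-41) = 198*(-41) = -8118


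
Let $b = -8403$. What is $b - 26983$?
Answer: $-35386$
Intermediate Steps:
$b - 26983 = -8403 - 26983 = -35386$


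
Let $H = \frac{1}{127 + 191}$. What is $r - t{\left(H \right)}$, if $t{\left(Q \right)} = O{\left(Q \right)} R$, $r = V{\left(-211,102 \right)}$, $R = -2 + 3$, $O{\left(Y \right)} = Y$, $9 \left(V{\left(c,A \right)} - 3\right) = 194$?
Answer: $\frac{23423}{954} \approx 24.552$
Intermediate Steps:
$H = \frac{1}{318} \approx 0.0031447$
$V{\left(c,A \right)} = \frac{221}{9}$ ($V{\left(c,A \right)} = 3 + \frac{1}{9} \cdot 194 = 3 + \frac{194}{9} = \frac{221}{9}$)
$R = 1$
$r = \frac{221}{9} \approx 24.556$
$t{\left(Q \right)} = Q$ ($t{\left(Q \right)} = Q 1 = Q$)
$r - t{\left(H \right)} = \frac{221}{9} - \frac{1}{318} = \frac{23423}{954}$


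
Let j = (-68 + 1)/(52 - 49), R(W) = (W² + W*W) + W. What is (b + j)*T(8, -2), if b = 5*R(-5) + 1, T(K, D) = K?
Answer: 4888/3 ≈ 1629.3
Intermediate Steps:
R(W) = W + 2*W² (R(W) = (W² + W²) + W = 2*W² + W = W + 2*W²)
b = 226 (b = 5*(-5*(1 + 2*(-5))) + 1 = 5*(-5*(1 - 10)) + 1 = 5*(-5*(-9)) + 1 = 5*45 + 1 = 225 + 1 = 226)
j = -67/3 ≈ -22.333
(b + j)*T(8, -2) = (226 - 67/3)*8 = (611/3)*8 = 4888/3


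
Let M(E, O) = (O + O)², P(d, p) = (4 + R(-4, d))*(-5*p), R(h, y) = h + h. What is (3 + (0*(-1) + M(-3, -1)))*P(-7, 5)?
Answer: 700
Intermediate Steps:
R(h, y) = 2*h
P(d, p) = 20*p (P(d, p) = (4 + 2*(-4))*(-5*p) = (4 - 8)*(-5*p) = -(-20)*p = 20*p)
M(E, O) = 4*O² (M(E, O) = (2*O)² = 4*O²)
(3 + (0*(-1) + M(-3, -1)))*P(-7, 5) = (3 + (0*(-1) + 4*(-1)²))*(20*5) = (3 + (0 + 4*1))*100 = (3 + (0 + 4))*100 = (3 + 4)*100 = 7*100 = 700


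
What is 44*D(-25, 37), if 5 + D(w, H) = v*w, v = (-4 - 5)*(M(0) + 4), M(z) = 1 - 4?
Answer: 9680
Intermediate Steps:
M(z) = -3
v = -9 (v = (-4 - 5)*(-3 + 4) = -9*1 = -9)
D(w, H) = -5 - 9*w
44*D(-25, 37) = 44*(-5 - 9*(-25)) = 44*(-5 + 225) = 44*220 = 9680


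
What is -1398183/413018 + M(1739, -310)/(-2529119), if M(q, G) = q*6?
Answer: -122085538641/36019712798 ≈ -3.3894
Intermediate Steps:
M(q, G) = 6*q
-1398183/413018 + M(1739, -310)/(-2529119) = -1398183/413018 + (6*1739)/(-2529119) = -1398183*1/413018 + 10434*(-1/2529119) = -1398183/413018 - 10434/2529119 = -122085538641/36019712798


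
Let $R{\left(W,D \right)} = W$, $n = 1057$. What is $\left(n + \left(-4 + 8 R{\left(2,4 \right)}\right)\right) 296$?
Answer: $316424$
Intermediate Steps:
$\left(n + \left(-4 + 8 R{\left(2,4 \right)}\right)\right) 296 = \left(1057 + \left(-4 + 8 \cdot 2\right)\right) 296 = \left(1057 + \left(-4 + 16\right)\right) 296 = \left(1057 + 12\right) 296 = 1069 \cdot 296 = 316424$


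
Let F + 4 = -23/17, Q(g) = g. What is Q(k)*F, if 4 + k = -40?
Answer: 4004/17 ≈ 235.53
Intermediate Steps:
k = -44 (k = -4 - 40 = -44)
F = -91/17 (F = -4 - 23/17 = -91/17 ≈ -5.3529)
Q(k)*F = -44*(-91/17) = 4004/17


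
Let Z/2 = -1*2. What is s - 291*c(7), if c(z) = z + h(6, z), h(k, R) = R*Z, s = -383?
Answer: 5728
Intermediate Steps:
Z = -4 (Z = 2*(-1*2) = 2*(-2) = -4)
h(k, R) = -4*R (h(k, R) = R*(-4) = -4*R)
c(z) = -3*z (c(z) = z - 4*z = -3*z)
s - 291*c(7) = -383 - (-873)*7 = -383 - 291*(-21) = -383 + 6111 = 5728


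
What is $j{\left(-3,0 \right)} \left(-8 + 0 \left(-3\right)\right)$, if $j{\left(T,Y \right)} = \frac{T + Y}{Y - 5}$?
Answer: $- \frac{24}{5} \approx -4.8$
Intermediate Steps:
$j{\left(T,Y \right)} = \frac{T + Y}{-5 + Y}$
$j{\left(-3,0 \right)} \left(-8 + 0 \left(-3\right)\right) = \frac{-3 + 0}{-5 + 0} \left(-8 + 0 \left(-3\right)\right) = \frac{1}{-5} \left(-3\right) \left(-8 + 0\right) = \left(- \frac{1}{5}\right) \left(-3\right) \left(-8\right) = \frac{3}{5} \left(-8\right) = - \frac{24}{5}$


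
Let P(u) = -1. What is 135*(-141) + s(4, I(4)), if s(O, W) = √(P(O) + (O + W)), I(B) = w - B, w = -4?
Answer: -19035 + I*√5 ≈ -19035.0 + 2.2361*I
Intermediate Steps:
I(B) = -4 - B
s(O, W) = √(-1 + O + W) (s(O, W) = √(-1 + (O + W)) = √(-1 + O + W))
135*(-141) + s(4, I(4)) = 135*(-141) + √(-1 + 4 + (-4 - 1*4)) = -19035 + √(-1 + 4 + (-4 - 4)) = -19035 + √(-1 + 4 - 8) = -19035 + √(-5) = -19035 + I*√5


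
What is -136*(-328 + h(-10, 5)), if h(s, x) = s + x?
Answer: 45288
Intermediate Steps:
-136*(-328 + h(-10, 5)) = -136*(-328 + (-10 + 5)) = -136*(-328 - 5) = -136*(-333) = 45288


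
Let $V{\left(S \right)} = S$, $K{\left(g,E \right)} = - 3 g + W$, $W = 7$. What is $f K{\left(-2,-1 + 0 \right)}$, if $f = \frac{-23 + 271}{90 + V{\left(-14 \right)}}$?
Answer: $\frac{806}{19} \approx 42.421$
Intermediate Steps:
$K{\left(g,E \right)} = 7 - 3 g$ ($K{\left(g,E \right)} = - 3 g + 7 = 7 - 3 g$)
$f = \frac{62}{19}$ ($f = \frac{-23 + 271}{90 - 14} = \frac{248}{76} = 248 \cdot \frac{1}{76} = \frac{62}{19} \approx 3.2632$)
$f K{\left(-2,-1 + 0 \right)} = \frac{62 \left(7 - -6\right)}{19} = \frac{62 \left(7 + 6\right)}{19} = \frac{62}{19} \cdot 13 = \frac{806}{19}$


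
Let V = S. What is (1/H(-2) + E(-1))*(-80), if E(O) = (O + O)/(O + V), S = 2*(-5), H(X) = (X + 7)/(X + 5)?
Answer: -688/11 ≈ -62.545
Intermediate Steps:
H(X) = (7 + X)/(5 + X)
S = -10
V = -10
E(O) = 2*O/(-10 + O) (E(O) = (O + O)/(O - 10) = (2*O)/(-10 + O) = 2*O/(-10 + O))
(1/H(-2) + E(-1))*(-80) = (1/((7 - 2)/(5 - 2)) + 2*(-1)/(-10 - 1))*(-80) = (1/(5/3) + 2*(-1)/(-11))*(-80) = (1/((1/3)*5) + 2*(-1)*(-1/11))*(-80) = (1/(5/3) + 2/11)*(-80) = (3/5 + 2/11)*(-80) = (43/55)*(-80) = -688/11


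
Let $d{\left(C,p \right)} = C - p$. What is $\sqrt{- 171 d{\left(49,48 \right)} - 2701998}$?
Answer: $3 i \sqrt{300241} \approx 1643.8 i$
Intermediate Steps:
$\sqrt{- 171 d{\left(49,48 \right)} - 2701998} = \sqrt{- 171 \left(49 - 48\right) - 2701998} = \sqrt{\left(-171\right) 1 - 2701998} = \sqrt{-171 - 2701998} = \sqrt{-2702169} = 3 i \sqrt{300241}$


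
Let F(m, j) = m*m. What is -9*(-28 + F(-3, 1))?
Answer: 171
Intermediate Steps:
F(m, j) = m**2
-9*(-28 + F(-3, 1)) = -9*(-28 + (-3)**2) = -9*(-28 + 9) = -9*(-19) = 171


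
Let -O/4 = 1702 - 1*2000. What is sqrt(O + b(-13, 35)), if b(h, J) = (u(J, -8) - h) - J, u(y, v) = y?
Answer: sqrt(1205) ≈ 34.713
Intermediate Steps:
O = 1192 (O = -4*(1702 - 1*2000) = -4*(1702 - 2000) = -4*(-298) = 1192)
b(h, J) = -h (b(h, J) = (J - h) - J = -h)
sqrt(O + b(-13, 35)) = sqrt(1192 - 1*(-13)) = sqrt(1192 + 13) = sqrt(1205)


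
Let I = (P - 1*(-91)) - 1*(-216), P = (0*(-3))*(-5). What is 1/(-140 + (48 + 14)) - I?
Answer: -23947/78 ≈ -307.01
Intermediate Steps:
P = 0 (P = 0*(-5) = 0)
I = 307 (I = (0 - 1*(-91)) - 1*(-216) = (0 + 91) + 216 = 91 + 216 = 307)
1/(-140 + (48 + 14)) - I = 1/(-140 + (48 + 14)) - 1*307 = 1/(-140 + 62) - 307 = 1/(-78) - 307 = -1/78 - 307 = -23947/78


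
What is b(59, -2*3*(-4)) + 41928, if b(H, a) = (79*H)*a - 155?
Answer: 153637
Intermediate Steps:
b(H, a) = -155 + 79*H*a (b(H, a) = 79*H*a - 155 = -155 + 79*H*a)
b(59, -2*3*(-4)) + 41928 = (-155 + 79*59*(-2*3*(-4))) + 41928 = (-155 + 79*59*(-6*(-4))) + 41928 = (-155 + 79*59*24) + 41928 = (-155 + 111864) + 41928 = 111709 + 41928 = 153637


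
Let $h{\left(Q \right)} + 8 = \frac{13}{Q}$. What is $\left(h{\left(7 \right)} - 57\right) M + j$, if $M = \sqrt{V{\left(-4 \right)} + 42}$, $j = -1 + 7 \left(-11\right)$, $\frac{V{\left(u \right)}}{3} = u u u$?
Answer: $-78 - \frac{2210 i \sqrt{6}}{7} \approx -78.0 - 773.34 i$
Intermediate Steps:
$V{\left(u \right)} = 3 u^{3}$ ($V{\left(u \right)} = 3 u u u = 3 u^{2} u = 3 u^{3}$)
$h{\left(Q \right)} = -8 + \frac{13}{Q}$
$j = -78$ ($j = -1 - 77 = -78$)
$M = 5 i \sqrt{6}$ ($M = \sqrt{3 \left(-4\right)^{3} + 42} = \sqrt{3 \left(-64\right) + 42} = \sqrt{-192 + 42} = \sqrt{-150} = 5 i \sqrt{6} \approx 12.247 i$)
$\left(h{\left(7 \right)} - 57\right) M + j = \left(\left(-8 + \frac{13}{7}\right) - 57\right) 5 i \sqrt{6} - 78 = \left(- \frac{43}{7} - 57\right) 5 i \sqrt{6} - 78 = - \frac{442 \cdot 5 i \sqrt{6}}{7} - 78 = - \frac{2210 i \sqrt{6}}{7} - 78 = -78 - \frac{2210 i \sqrt{6}}{7}$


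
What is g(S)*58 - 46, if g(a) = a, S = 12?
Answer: 650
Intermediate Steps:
g(S)*58 - 46 = 12*58 - 46 = 696 - 46 = 650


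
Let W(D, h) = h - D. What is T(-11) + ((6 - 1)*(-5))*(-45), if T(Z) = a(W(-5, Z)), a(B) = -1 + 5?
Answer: 1129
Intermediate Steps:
a(B) = 4
T(Z) = 4
T(-11) + ((6 - 1)*(-5))*(-45) = 4 + ((6 - 1)*(-5))*(-45) = 4 + (5*(-5))*(-45) = 4 - 25*(-45) = 4 + 1125 = 1129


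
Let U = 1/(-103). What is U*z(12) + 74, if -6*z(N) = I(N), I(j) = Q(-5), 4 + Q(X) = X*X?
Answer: 15251/206 ≈ 74.034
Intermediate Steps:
Q(X) = -4 + X² (Q(X) = -4 + X*X = -4 + X²)
I(j) = 21 (I(j) = -4 + (-5)² = -4 + 25 = 21)
z(N) = -7/2 (z(N) = -⅙*21 = -7/2)
U = -1/103 ≈ -0.0097087
U*z(12) + 74 = -1/103*(-7/2) + 74 = 7/206 + 74 = 15251/206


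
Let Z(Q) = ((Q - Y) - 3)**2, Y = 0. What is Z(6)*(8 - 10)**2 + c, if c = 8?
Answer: 44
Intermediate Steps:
Z(Q) = (-3 + Q)**2 (Z(Q) = ((Q - 1*0) - 3)**2 = ((Q + 0) - 3)**2 = (Q - 3)**2 = (-3 + Q)**2)
Z(6)*(8 - 10)**2 + c = (3 - 1*6)**2*(8 - 10)**2 + 8 = (3 - 6)**2*(-2)**2 + 8 = (-3)**2*4 + 8 = 9*4 + 8 = 36 + 8 = 44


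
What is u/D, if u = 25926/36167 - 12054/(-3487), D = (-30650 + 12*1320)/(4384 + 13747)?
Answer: -954345092838/186775321249 ≈ -5.1096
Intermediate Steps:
D = -14810/18131 (D = (-30650 + 15840)/18131 = -14810*1/18131 = -14810/18131 ≈ -0.81683)
u = 526360980/126114329 (u = 25926*(1/36167) - 12054*(-1/3487) = 25926/36167 + 12054/3487 = 526360980/126114329 ≈ 4.1737)
u/D = 526360980/(126114329*(-14810/18131)) = (526360980/126114329)*(-18131/14810) = -954345092838/186775321249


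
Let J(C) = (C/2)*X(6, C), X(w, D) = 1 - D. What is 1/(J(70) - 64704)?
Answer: -1/67119 ≈ -1.4899e-5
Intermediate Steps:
J(C) = C*(1 - C)/2 (J(C) = (C/2)*(1 - C) = C*(1 - C)/2)
1/(J(70) - 64704) = 1/((½)*70*(1 - 1*70) - 64704) = 1/((½)*70*(1 - 70) - 64704) = 1/((½)*70*(-69) - 64704) = 1/(-2415 - 64704) = 1/(-67119) = -1/67119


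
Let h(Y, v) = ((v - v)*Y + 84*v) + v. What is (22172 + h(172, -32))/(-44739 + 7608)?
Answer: -6484/12377 ≈ -0.52388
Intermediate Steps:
h(Y, v) = 85*v (h(Y, v) = (0*Y + 84*v) + v = (0 + 84*v) + v = 84*v + v = 85*v)
(22172 + h(172, -32))/(-44739 + 7608) = (22172 + 85*(-32))/(-44739 + 7608) = (22172 - 2720)/(-37131) = 19452*(-1/37131) = -6484/12377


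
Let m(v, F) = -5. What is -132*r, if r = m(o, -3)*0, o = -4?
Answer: 0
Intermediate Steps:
r = 0 (r = -5*0 = 0)
-132*r = -132*0 = 0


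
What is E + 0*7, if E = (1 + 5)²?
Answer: 36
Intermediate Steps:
E = 36 (E = 6² = 36)
E + 0*7 = 36 + 0*7 = 36 + 0 = 36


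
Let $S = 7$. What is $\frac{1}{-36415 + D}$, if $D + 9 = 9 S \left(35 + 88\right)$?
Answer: $- \frac{1}{28675} \approx -3.4874 \cdot 10^{-5}$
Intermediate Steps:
$D = 7740$ ($D = -9 + 9 \cdot 7 \left(35 + 88\right) = -9 + 63 \cdot 123 = -9 + 7749 = 7740$)
$\frac{1}{-36415 + D} = \frac{1}{-36415 + 7740} = \frac{1}{-28675} = - \frac{1}{28675}$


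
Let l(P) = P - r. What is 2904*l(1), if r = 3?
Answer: -5808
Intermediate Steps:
l(P) = -3 + P (l(P) = P - 1*3 = P - 3 = -3 + P)
2904*l(1) = 2904*(-3 + 1) = 2904*(-2) = -5808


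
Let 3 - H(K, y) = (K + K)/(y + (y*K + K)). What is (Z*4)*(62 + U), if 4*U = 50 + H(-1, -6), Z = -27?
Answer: -8073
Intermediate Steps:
H(K, y) = 3 - 2*K/(K + y + K*y) (H(K, y) = 3 - (K + K)/(y + (y*K + K)) = 3 - 2*K/(y + (K*y + K)) = 3 - 2*K/(y + (K + K*y)) = 3 - 2*K/(K + y + K*y))
U = 51/4 (U = (50 + (-1 + 3*(-6) + 3*(-1)*(-6))/(-1 - 6 - 1*(-6)))/4 = (50 + (-1 - 18 + 18)/(-1 - 6 + 6))/4 = (50 - 1/(-1))/4 = (50 - 1*(-1))/4 = (50 + 1)/4 = (1/4)*51 = 51/4 ≈ 12.750)
(Z*4)*(62 + U) = (-27*4)*(62 + 51/4) = -108*299/4 = -8073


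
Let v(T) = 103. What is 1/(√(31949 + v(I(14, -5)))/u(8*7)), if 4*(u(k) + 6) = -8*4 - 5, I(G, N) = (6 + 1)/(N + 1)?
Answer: -61*√8013/64104 ≈ -0.085181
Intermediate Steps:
I(G, N) = 7/(1 + N)
u(k) = -61/4 (u(k) = -6 + (-8*4 - 5)/4 = -6 + (-32 - 5)/4 = -6 + (¼)*(-37) = -6 - 37/4 = -61/4)
1/(√(31949 + v(I(14, -5)))/u(8*7)) = 1/(√(31949 + 103)/(-61/4)) = 1/(√32052*(-4/61)) = 1/((2*√8013)*(-4/61)) = 1/(-8*√8013/61) = -61*√8013/64104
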